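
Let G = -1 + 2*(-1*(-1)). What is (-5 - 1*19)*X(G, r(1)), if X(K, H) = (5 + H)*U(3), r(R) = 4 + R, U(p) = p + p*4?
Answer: -3600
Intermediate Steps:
U(p) = 5*p (U(p) = p + 4*p = 5*p)
G = 1 (G = -1 + 2*1 = -1 + 2 = 1)
X(K, H) = 75 + 15*H (X(K, H) = (5 + H)*(5*3) = (5 + H)*15 = 75 + 15*H)
(-5 - 1*19)*X(G, r(1)) = (-5 - 1*19)*(75 + 15*(4 + 1)) = (-5 - 19)*(75 + 15*5) = -24*(75 + 75) = -24*150 = -3600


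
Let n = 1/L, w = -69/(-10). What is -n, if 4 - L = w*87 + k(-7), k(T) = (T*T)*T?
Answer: 10/2533 ≈ 0.0039479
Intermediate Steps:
k(T) = T**3 (k(T) = T**2*T = T**3)
w = 69/10 (w = -69*(-1/10) = 69/10 ≈ 6.9000)
L = -2533/10 (L = 4 - ((69/10)*87 + (-7)**3) = 4 - (6003/10 - 343) = 4 - 1*2573/10 = 4 - 2573/10 = -2533/10 ≈ -253.30)
n = -10/2533 (n = 1/(-2533/10) = -10/2533 ≈ -0.0039479)
-n = -1*(-10/2533) = 10/2533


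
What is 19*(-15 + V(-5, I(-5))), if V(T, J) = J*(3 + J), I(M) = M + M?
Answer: 1045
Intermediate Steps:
I(M) = 2*M
19*(-15 + V(-5, I(-5))) = 19*(-15 + (2*(-5))*(3 + 2*(-5))) = 19*(-15 - 10*(3 - 10)) = 19*(-15 - 10*(-7)) = 19*(-15 + 70) = 19*55 = 1045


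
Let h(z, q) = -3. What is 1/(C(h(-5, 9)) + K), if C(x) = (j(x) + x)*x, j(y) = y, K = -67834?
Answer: -1/67816 ≈ -1.4746e-5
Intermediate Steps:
C(x) = 2*x**2 (C(x) = (x + x)*x = (2*x)*x = 2*x**2)
1/(C(h(-5, 9)) + K) = 1/(2*(-3)**2 - 67834) = 1/(2*9 - 67834) = 1/(18 - 67834) = 1/(-67816) = -1/67816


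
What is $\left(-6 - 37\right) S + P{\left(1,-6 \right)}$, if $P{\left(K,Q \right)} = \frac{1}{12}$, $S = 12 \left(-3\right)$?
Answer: $\frac{18577}{12} \approx 1548.1$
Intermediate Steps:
$S = -36$
$P{\left(K,Q \right)} = \frac{1}{12}$
$\left(-6 - 37\right) S + P{\left(1,-6 \right)} = \left(-6 - 37\right) \left(-36\right) + \frac{1}{12} = \left(-43\right) \left(-36\right) + \frac{1}{12} = 1548 + \frac{1}{12} = \frac{18577}{12}$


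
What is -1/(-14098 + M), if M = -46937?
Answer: 1/61035 ≈ 1.6384e-5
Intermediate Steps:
-1/(-14098 + M) = -1/(-14098 - 46937) = -1/(-61035) = -1*(-1/61035) = 1/61035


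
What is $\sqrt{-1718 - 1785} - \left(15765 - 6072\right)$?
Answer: $-9693 + i \sqrt{3503} \approx -9693.0 + 59.186 i$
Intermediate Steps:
$\sqrt{-1718 - 1785} - \left(15765 - 6072\right) = \sqrt{-3503} - 9693 = i \sqrt{3503} + \left(-15765 + 6072\right) = i \sqrt{3503} - 9693 = -9693 + i \sqrt{3503}$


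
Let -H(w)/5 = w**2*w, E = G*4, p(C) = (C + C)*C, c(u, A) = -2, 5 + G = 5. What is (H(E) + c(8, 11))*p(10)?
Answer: -400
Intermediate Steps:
G = 0 (G = -5 + 5 = 0)
p(C) = 2*C**2 (p(C) = (2*C)*C = 2*C**2)
E = 0 (E = 0*4 = 0)
H(w) = -5*w**3 (H(w) = -5*w**2*w = -5*w**3)
(H(E) + c(8, 11))*p(10) = (-5*0**3 - 2)*(2*10**2) = (-5*0 - 2)*(2*100) = (0 - 2)*200 = -2*200 = -400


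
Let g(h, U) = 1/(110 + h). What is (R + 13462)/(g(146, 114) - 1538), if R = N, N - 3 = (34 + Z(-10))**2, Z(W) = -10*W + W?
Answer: -7383296/393727 ≈ -18.752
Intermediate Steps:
Z(W) = -9*W
N = 15379 (N = 3 + (34 - 9*(-10))**2 = 3 + (34 + 90)**2 = 3 + 124**2 = 3 + 15376 = 15379)
R = 15379
(R + 13462)/(g(146, 114) - 1538) = (15379 + 13462)/(1/(110 + 146) - 1538) = 28841/(1/256 - 1538) = 28841/(-393727/256) = 28841*(-256/393727) = -7383296/393727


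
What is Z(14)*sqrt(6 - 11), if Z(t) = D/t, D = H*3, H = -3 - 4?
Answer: -3*I*sqrt(5)/2 ≈ -3.3541*I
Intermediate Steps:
H = -7
D = -21 (D = -7*3 = -21)
Z(t) = -21/t
Z(14)*sqrt(6 - 11) = (-21/14)*sqrt(6 - 11) = (-21*1/14)*sqrt(-5) = -3*I*sqrt(5)/2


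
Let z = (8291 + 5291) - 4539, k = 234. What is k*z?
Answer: 2116062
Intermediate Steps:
z = 9043 (z = 13582 - 4539 = 9043)
k*z = 234*9043 = 2116062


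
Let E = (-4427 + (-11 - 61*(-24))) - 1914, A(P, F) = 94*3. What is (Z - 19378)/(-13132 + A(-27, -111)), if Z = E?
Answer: 12133/6425 ≈ 1.8884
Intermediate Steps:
A(P, F) = 282
E = -4888 (E = (-4427 + (-11 + 1464)) - 1914 = (-4427 + 1453) - 1914 = -2974 - 1914 = -4888)
Z = -4888
(Z - 19378)/(-13132 + A(-27, -111)) = (-4888 - 19378)/(-13132 + 282) = -24266/(-12850) = -24266*(-1/12850) = 12133/6425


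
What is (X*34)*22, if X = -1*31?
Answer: -23188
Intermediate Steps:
X = -31
(X*34)*22 = -31*34*22 = -1054*22 = -23188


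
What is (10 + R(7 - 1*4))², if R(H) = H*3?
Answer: 361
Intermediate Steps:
R(H) = 3*H
(10 + R(7 - 1*4))² = (10 + 3*(7 - 1*4))² = (10 + 3*(7 - 4))² = (10 + 3*3)² = (10 + 9)² = 19² = 361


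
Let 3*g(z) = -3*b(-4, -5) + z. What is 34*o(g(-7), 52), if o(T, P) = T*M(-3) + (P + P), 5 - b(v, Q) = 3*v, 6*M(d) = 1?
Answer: 30838/9 ≈ 3426.4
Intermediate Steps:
M(d) = ⅙ (M(d) = (⅙)*1 = ⅙)
b(v, Q) = 5 - 3*v
g(z) = -17 + z/3 (g(z) = (-3*(5 - 3*(-4)) + z)/3 = (-3*(5 + 12) + z)/3 = (-3*17 + z)/3 = (-51 + z)/3 = -17 + z/3)
o(T, P) = 2*P + T/6 (o(T, P) = T*(⅙) + (P + P) = T/6 + 2*P = 2*P + T/6)
34*o(g(-7), 52) = 34*(2*52 + (-17 + (⅓)*(-7))/6) = 34*(104 + (-17 - 7/3)/6) = 34*(104 + (⅙)*(-58/3)) = 34*(104 - 29/9) = 34*(907/9) = 30838/9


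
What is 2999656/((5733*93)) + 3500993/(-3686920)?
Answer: 9192870762703/1965751449480 ≈ 4.6765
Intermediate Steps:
2999656/((5733*93)) + 3500993/(-3686920) = 2999656/533169 + 3500993*(-1/3686920) = 2999656*(1/533169) - 3500993/3686920 = 2999656/533169 - 3500993/3686920 = 9192870762703/1965751449480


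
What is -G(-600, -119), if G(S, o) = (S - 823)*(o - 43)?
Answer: -230526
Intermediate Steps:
G(S, o) = (-823 + S)*(-43 + o)
-G(-600, -119) = -(35389 - 823*(-119) - 43*(-600) - 600*(-119)) = -(35389 + 97937 + 25800 + 71400) = -1*230526 = -230526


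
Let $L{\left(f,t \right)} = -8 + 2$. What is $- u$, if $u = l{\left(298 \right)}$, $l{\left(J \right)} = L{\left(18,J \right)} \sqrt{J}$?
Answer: $6 \sqrt{298} \approx 103.58$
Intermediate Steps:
$L{\left(f,t \right)} = -6$
$l{\left(J \right)} = - 6 \sqrt{J}$
$u = - 6 \sqrt{298} \approx -103.58$
$- u = - \left(-6\right) \sqrt{298} = 6 \sqrt{298}$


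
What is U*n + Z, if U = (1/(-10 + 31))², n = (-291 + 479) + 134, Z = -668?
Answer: -42038/63 ≈ -667.27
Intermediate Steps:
n = 322 (n = 188 + 134 = 322)
U = 1/441 (U = (1/21)² = 1/441 ≈ 0.0022676)
U*n + Z = (1/441)*322 - 668 = 46/63 - 668 = -42038/63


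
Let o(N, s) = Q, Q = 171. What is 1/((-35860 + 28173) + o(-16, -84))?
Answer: -1/7516 ≈ -0.00013305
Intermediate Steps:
o(N, s) = 171
1/((-35860 + 28173) + o(-16, -84)) = 1/((-35860 + 28173) + 171) = 1/(-7687 + 171) = 1/(-7516) = -1/7516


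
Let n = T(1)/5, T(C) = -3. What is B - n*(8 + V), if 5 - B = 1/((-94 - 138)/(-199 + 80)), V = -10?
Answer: 3813/1160 ≈ 3.2871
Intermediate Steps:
n = -⅗ (n = -3/5 = -3*⅕ = -⅗ ≈ -0.60000)
B = 1041/232 (B = 5 - 1/((-94 - 138)/(-199 + 80)) = 5 - 1/((-232/(-119))) = 5 - 1/((-232*(-1/119))) = 5 - 1/232/119 = 5 - 1*119/232 = 5 - 119/232 = 1041/232 ≈ 4.4871)
B - n*(8 + V) = 1041/232 - (-3)*(8 - 10)/5 = 1041/232 - (-3)*(-2)/5 = 1041/232 - 1*6/5 = 1041/232 - 6/5 = 3813/1160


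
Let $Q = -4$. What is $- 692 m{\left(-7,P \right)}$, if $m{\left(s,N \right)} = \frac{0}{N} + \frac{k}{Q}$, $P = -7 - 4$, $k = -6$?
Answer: $-1038$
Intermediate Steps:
$P = -11$
$m{\left(s,N \right)} = \frac{3}{2}$ ($m{\left(s,N \right)} = \frac{0}{N} - \frac{6}{-4} = 0 - - \frac{3}{2} = 0 + \frac{3}{2} = \frac{3}{2}$)
$- 692 m{\left(-7,P \right)} = \left(-692\right) \frac{3}{2} = -1038$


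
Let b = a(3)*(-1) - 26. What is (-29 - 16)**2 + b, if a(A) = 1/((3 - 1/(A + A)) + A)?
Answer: 69959/35 ≈ 1998.8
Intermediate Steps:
a(A) = 1/(3 + A - 1/(2*A)) (a(A) = 1/((3 - 1/(2*A)) + A) = 1/(3 + A - 1/(2*A)))
b = -916/35 (b = (2*3/(-1 + 2*3**2 + 6*3))*(-1) - 26 = (2*3/(-1 + 2*9 + 18))*(-1) - 26 = (2*3/(-1 + 18 + 18))*(-1) - 26 = (2*3/35)*(-1) - 26 = (2*3*(1/35))*(-1) - 26 = (6/35)*(-1) - 26 = -6/35 - 26 = -916/35 ≈ -26.171)
(-29 - 16)**2 + b = (-29 - 16)**2 - 916/35 = (-45)**2 - 916/35 = 2025 - 916/35 = 69959/35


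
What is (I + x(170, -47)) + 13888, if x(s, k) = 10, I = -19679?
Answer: -5781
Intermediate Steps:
(I + x(170, -47)) + 13888 = (-19679 + 10) + 13888 = -19669 + 13888 = -5781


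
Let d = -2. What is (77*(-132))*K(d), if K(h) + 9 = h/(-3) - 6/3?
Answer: 105028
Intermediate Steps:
K(h) = -11 - h/3 (K(h) = -9 + (h/(-3) - 6/3) = -9 + (h*(-⅓) - 6*⅓) = -9 + (-h/3 - 2) = -9 + (-2 - h/3) = -11 - h/3)
(77*(-132))*K(d) = (77*(-132))*(-11 - ⅓*(-2)) = -10164*(-11 + ⅔) = -10164*(-31/3) = 105028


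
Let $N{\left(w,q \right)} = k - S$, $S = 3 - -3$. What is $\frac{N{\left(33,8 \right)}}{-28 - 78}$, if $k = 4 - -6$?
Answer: $- \frac{2}{53} \approx -0.037736$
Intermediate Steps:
$S = 6$ ($S = 3 + 3 = 6$)
$k = 10$ ($k = 4 + 6 = 10$)
$N{\left(w,q \right)} = 4$ ($N{\left(w,q \right)} = 10 - 6 = 4$)
$\frac{N{\left(33,8 \right)}}{-28 - 78} = \frac{1}{-28 - 78} \cdot 4 = \frac{1}{-106} \cdot 4 = \left(- \frac{1}{106}\right) 4 = - \frac{2}{53}$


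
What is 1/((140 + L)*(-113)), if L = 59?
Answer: -1/22487 ≈ -4.4470e-5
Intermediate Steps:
1/((140 + L)*(-113)) = 1/((140 + 59)*(-113)) = 1/(199*(-113)) = 1/(-22487) = -1/22487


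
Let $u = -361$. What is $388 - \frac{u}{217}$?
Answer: $\frac{84557}{217} \approx 389.66$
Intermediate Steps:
$388 - \frac{u}{217} = 388 - - \frac{361}{217} = 388 + \frac{361}{217} = \frac{84557}{217}$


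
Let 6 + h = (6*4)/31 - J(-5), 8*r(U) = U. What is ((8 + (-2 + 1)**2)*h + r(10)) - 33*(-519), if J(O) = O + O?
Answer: 2129231/124 ≈ 17171.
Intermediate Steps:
J(O) = 2*O
r(U) = U/8
h = 148/31 (h = -6 + ((6*4)/31 - 2*(-5)) = -6 + (24*(1/31) - 1*(-10)) = -6 + (24/31 + 10) = -6 + 334/31 = 148/31 ≈ 4.7742)
((8 + (-2 + 1)**2)*h + r(10)) - 33*(-519) = ((8 + (-2 + 1)**2)*(148/31) + (1/8)*10) - 33*(-519) = ((8 + (-1)**2)*(148/31) + 5/4) - 1*(-17127) = ((8 + 1)*(148/31) + 5/4) + 17127 = (9*(148/31) + 5/4) + 17127 = (1332/31 + 5/4) + 17127 = 5483/124 + 17127 = 2129231/124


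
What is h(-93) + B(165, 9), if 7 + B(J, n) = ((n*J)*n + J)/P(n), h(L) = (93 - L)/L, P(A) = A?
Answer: 4483/3 ≈ 1494.3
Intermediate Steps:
h(L) = (93 - L)/L
B(J, n) = -7 + (J + J*n**2)/n (B(J, n) = -7 + ((n*J)*n + J)/n = -7 + ((J*n)*n + J)/n = -7 + (J*n**2 + J)/n = -7 + (J + J*n**2)/n)
h(-93) + B(165, 9) = (93 - 1*(-93))/(-93) + (-7 + 165*9 + 165/9) = -(93 + 93)/93 + (-7 + 1485 + 165*(1/9)) = -1/93*186 + (-7 + 1485 + 55/3) = -2 + 4489/3 = 4483/3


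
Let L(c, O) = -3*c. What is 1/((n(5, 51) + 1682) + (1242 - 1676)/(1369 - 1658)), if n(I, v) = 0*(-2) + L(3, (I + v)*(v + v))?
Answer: 289/483931 ≈ 0.00059719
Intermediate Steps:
n(I, v) = -9 (n(I, v) = 0*(-2) - 3*3 = 0 - 9 = -9)
1/((n(5, 51) + 1682) + (1242 - 1676)/(1369 - 1658)) = 1/((-9 + 1682) + (1242 - 1676)/(1369 - 1658)) = 1/(1673 - 434/(-289)) = 1/(1673 - 434*(-1/289)) = 1/(1673 + 434/289) = 1/(483931/289) = 289/483931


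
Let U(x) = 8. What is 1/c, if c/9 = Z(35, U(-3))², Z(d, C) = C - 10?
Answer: 1/36 ≈ 0.027778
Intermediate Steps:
Z(d, C) = -10 + C
c = 36 (c = 9*(-10 + 8)² = 9*(-2)² = 9*4 = 36)
1/c = 1/36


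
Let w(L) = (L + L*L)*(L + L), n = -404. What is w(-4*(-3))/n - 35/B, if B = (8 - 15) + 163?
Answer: -149551/15756 ≈ -9.4917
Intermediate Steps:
B = 156 (B = -7 + 163 = 156)
w(L) = 2*L*(L + L²) (w(L) = (L + L²)*(2*L) = 2*L*(L + L²))
w(-4*(-3))/n - 35/B = (2*(-4*(-3))²*(1 - 4*(-3)))/(-404) - 35/156 = (2*12²*(1 + 12))*(-1/404) - 35*1/156 = (2*144*13)*(-1/404) - 35/156 = 3744*(-1/404) - 35/156 = -936/101 - 35/156 = -149551/15756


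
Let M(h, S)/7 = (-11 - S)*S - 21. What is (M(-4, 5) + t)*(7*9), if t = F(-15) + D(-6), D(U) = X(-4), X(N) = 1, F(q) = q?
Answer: -45423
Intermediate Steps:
D(U) = 1
M(h, S) = -147 + 7*S*(-11 - S) (M(h, S) = 7*((-11 - S)*S - 21) = 7*(S*(-11 - S) - 21) = 7*(-21 + S*(-11 - S)) = -147 + 7*S*(-11 - S))
t = -14 (t = -15 + 1 = -14)
(M(-4, 5) + t)*(7*9) = ((-147 - 77*5 - 7*5**2) - 14)*(7*9) = ((-147 - 385 - 7*25) - 14)*63 = ((-147 - 385 - 175) - 14)*63 = (-707 - 14)*63 = -721*63 = -45423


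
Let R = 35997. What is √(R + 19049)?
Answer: √55046 ≈ 234.62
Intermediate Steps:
√(R + 19049) = √(35997 + 19049) = √55046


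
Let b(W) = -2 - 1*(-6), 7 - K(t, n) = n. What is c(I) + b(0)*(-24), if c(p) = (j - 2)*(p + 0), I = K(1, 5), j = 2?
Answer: -96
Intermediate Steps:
K(t, n) = 7 - n
I = 2 (I = 7 - 1*5 = 7 - 5 = 2)
c(p) = 0 (c(p) = (2 - 2)*(p + 0) = 0*p = 0)
b(W) = 4 (b(W) = -2 + 6 = 4)
c(I) + b(0)*(-24) = 0 + 4*(-24) = 0 - 96 = -96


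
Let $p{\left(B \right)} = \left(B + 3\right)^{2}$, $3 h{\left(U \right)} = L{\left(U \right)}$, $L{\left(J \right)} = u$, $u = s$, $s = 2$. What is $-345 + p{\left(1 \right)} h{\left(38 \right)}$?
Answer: $- \frac{1003}{3} \approx -334.33$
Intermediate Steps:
$u = 2$
$L{\left(J \right)} = 2$
$h{\left(U \right)} = \frac{2}{3}$ ($h{\left(U \right)} = \frac{1}{3} \cdot 2 = \frac{2}{3}$)
$p{\left(B \right)} = \left(3 + B\right)^{2}$
$-345 + p{\left(1 \right)} h{\left(38 \right)} = -345 + \left(3 + 1\right)^{2} \cdot \frac{2}{3} = -345 + 4^{2} \cdot \frac{2}{3} = -345 + 16 \cdot \frac{2}{3} = -345 + \frac{32}{3} = - \frac{1003}{3}$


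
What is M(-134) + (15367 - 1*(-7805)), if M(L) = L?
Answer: 23038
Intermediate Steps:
M(-134) + (15367 - 1*(-7805)) = -134 + (15367 - 1*(-7805)) = -134 + (15367 + 7805) = -134 + 23172 = 23038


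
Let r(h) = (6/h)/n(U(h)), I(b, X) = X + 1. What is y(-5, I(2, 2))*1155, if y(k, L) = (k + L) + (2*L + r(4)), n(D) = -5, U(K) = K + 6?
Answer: 8547/2 ≈ 4273.5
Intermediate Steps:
U(K) = 6 + K
I(b, X) = 1 + X
r(h) = -6/(5*h) (r(h) = (6/h)/(-5) = (6/h)*(-⅕) = -6/(5*h))
y(k, L) = -3/10 + k + 3*L (y(k, L) = (k + L) + (2*L - 6/5/4) = (L + k) + (2*L - 6/5*¼) = (L + k) + (2*L - 3/10) = (L + k) + (-3/10 + 2*L) = -3/10 + k + 3*L)
y(-5, I(2, 2))*1155 = (-3/10 - 5 + 3*(1 + 2))*1155 = (-3/10 - 5 + 3*3)*1155 = (-3/10 - 5 + 9)*1155 = (37/10)*1155 = 8547/2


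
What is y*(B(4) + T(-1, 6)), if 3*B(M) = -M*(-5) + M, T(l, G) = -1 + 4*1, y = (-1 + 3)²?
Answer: 44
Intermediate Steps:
y = 4 (y = 2² = 4)
T(l, G) = 3 (T(l, G) = -1 + 4 = 3)
B(M) = 2*M (B(M) = (-M*(-5) + M)/3 = (5*M + M)/3 = (6*M)/3 = 2*M)
y*(B(4) + T(-1, 6)) = 4*(2*4 + 3) = 4*(8 + 3) = 4*11 = 44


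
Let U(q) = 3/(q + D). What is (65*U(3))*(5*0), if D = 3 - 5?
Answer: 0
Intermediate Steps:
D = -2
U(q) = 3/(-2 + q) (U(q) = 3/(q - 2) = 3/(-2 + q))
(65*U(3))*(5*0) = (65*(3/(-2 + 3)))*(5*0) = (65*(3/1))*0 = (65*(3*1))*0 = (65*3)*0 = 195*0 = 0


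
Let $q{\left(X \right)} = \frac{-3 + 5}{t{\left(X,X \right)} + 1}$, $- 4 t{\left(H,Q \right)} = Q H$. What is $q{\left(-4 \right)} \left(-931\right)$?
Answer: $\frac{1862}{3} \approx 620.67$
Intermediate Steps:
$t{\left(H,Q \right)} = - \frac{H Q}{4}$ ($t{\left(H,Q \right)} = - \frac{Q H}{4} = - \frac{H Q}{4}$)
$q{\left(X \right)} = \frac{2}{1 - \frac{X^{2}}{4}}$ ($q{\left(X \right)} = \frac{-3 + 5}{- \frac{X X}{4} + 1} = \frac{2}{- \frac{X^{2}}{4} + 1} = \frac{2}{1 - \frac{X^{2}}{4}}$)
$q{\left(-4 \right)} \left(-931\right) = - \frac{8}{-4 + \left(-4\right)^{2}} \left(-931\right) = - \frac{8}{-4 + 16} \left(-931\right) = - \frac{8}{12} \left(-931\right) = \left(-8\right) \frac{1}{12} \left(-931\right) = \left(- \frac{2}{3}\right) \left(-931\right) = \frac{1862}{3}$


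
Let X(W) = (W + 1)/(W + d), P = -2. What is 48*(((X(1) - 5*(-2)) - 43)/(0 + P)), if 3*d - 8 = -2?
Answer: 776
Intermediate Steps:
d = 2 (d = 8/3 + (⅓)*(-2) = 8/3 - ⅔ = 2)
X(W) = (1 + W)/(2 + W) (X(W) = (W + 1)/(W + 2) = (1 + W)/(2 + W))
48*(((X(1) - 5*(-2)) - 43)/(0 + P)) = 48*((((1 + 1)/(2 + 1) - 5*(-2)) - 43)/(0 - 2)) = 48*(((2/3 + 10) - 43)/(-2)) = 48*((((⅓)*2 + 10) - 43)*(-½)) = 48*(((⅔ + 10) - 43)*(-½)) = 48*((32/3 - 43)*(-½)) = 48*(-97/3*(-½)) = 48*(97/6) = 776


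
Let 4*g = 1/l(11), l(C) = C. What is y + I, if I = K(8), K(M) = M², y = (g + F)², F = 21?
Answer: 979529/1936 ≈ 505.96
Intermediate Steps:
g = 1/44 (g = (¼)/11 = (¼)*(1/11) = 1/44 ≈ 0.022727)
y = 855625/1936 (y = (1/44 + 21)² = (925/44)² = 855625/1936 ≈ 441.96)
I = 64 (I = 8² = 64)
y + I = 855625/1936 + 64 = 979529/1936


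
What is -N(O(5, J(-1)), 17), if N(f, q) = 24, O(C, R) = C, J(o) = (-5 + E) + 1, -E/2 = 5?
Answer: -24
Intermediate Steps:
E = -10 (E = -2*5 = -10)
J(o) = -14 (J(o) = (-5 - 10) + 1 = -15 + 1 = -14)
-N(O(5, J(-1)), 17) = -1*24 = -24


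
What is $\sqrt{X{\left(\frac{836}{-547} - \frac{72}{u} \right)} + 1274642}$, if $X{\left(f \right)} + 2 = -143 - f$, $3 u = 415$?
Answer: $\frac{\sqrt{65676554631261885}}{227005} \approx 1128.9$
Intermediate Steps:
$u = \frac{415}{3}$ ($u = \frac{1}{3} \cdot 415 = \frac{415}{3} \approx 138.33$)
$X{\left(f \right)} = -145 - f$ ($X{\left(f \right)} = -2 - \left(143 + f\right) = -145 - f$)
$\sqrt{X{\left(\frac{836}{-547} - \frac{72}{u} \right)} + 1274642} = \sqrt{\left(-145 - \left(\frac{836}{-547} - \frac{72}{\frac{415}{3}}\right)\right) + 1274642} = \sqrt{\left(-145 - \left(836 \left(- \frac{1}{547}\right) - \frac{216}{415}\right)\right) + 1274642} = \sqrt{\left(-145 - \left(- \frac{836}{547} - \frac{216}{415}\right)\right) + 1274642} = \sqrt{\left(-145 - - \frac{465092}{227005}\right) + 1274642} = \sqrt{\left(-145 + \frac{465092}{227005}\right) + 1274642} = \sqrt{- \frac{32450633}{227005} + 1274642} = \sqrt{\frac{289317656577}{227005}} = \frac{\sqrt{65676554631261885}}{227005}$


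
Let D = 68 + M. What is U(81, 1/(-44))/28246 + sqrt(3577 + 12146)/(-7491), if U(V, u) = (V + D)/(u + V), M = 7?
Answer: 3432/50320249 - sqrt(1747)/2497 ≈ -0.016671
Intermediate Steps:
D = 75 (D = 68 + 7 = 75)
U(V, u) = (75 + V)/(V + u) (U(V, u) = (V + 75)/(u + V) = (75 + V)/(V + u))
U(81, 1/(-44))/28246 + sqrt(3577 + 12146)/(-7491) = ((75 + 81)/(81 + 1/(-44)))/28246 + sqrt(3577 + 12146)/(-7491) = (156/(81 - 1/44))*(1/28246) + sqrt(15723)*(-1/7491) = (156/(3563/44))*(1/28246) + (3*sqrt(1747))*(-1/7491) = ((44/3563)*156)*(1/28246) - sqrt(1747)/2497 = (6864/3563)*(1/28246) - sqrt(1747)/2497 = 3432/50320249 - sqrt(1747)/2497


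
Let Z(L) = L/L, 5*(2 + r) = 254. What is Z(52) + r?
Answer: 249/5 ≈ 49.800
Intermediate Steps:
r = 244/5 (r = -2 + (⅕)*254 = -2 + 254/5 = 244/5 ≈ 48.800)
Z(L) = 1
Z(52) + r = 1 + 244/5 = 249/5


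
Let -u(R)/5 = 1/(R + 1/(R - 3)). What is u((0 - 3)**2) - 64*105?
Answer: -73926/11 ≈ -6720.5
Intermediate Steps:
u(R) = -5/(R + 1/(-3 + R)) (u(R) = -5/(R + 1/(R - 3)) = -5/(R + 1/(-3 + R)))
u((0 - 3)**2) - 64*105 = 5*(3 - (0 - 3)**2)/(1 + ((0 - 3)**2)**2 - 3*(0 - 3)**2) - 64*105 = 5*(3 - 1*(-3)**2)/(1 + ((-3)**2)**2 - 3*(-3)**2) - 6720 = 5*(3 - 1*9)/(1 + 9**2 - 3*9) - 6720 = 5*(3 - 9)/(1 + 81 - 27) - 6720 = 5*(-6)/55 - 6720 = 5*(1/55)*(-6) - 6720 = -6/11 - 6720 = -73926/11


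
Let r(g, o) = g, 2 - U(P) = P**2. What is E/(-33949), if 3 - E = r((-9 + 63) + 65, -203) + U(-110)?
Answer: -6/17 ≈ -0.35294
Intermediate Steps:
U(P) = 2 - P**2
E = 11982 (E = 3 - (((-9 + 63) + 65) + (2 - 1*(-110)**2)) = 3 - ((54 + 65) + (2 - 1*12100)) = 3 - (119 + (2 - 12100)) = 3 - (119 - 12098) = 3 - 1*(-11979) = 3 + 11979 = 11982)
E/(-33949) = 11982/(-33949) = 11982*(-1/33949) = -6/17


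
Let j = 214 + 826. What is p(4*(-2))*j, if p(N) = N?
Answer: -8320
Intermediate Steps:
j = 1040
p(4*(-2))*j = (4*(-2))*1040 = -8*1040 = -8320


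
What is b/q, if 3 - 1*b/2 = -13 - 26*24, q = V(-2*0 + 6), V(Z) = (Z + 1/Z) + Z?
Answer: 7680/73 ≈ 105.21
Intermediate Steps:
V(Z) = 1/Z + 2*Z
q = 73/6 (q = 1/(-2*0 + 6) + 2*(-2*0 + 6) = 1/(0 + 6) + 2*(0 + 6) = 1/6 + 2*6 = ⅙ + 12 = 73/6 ≈ 12.167)
b = 1280 (b = 6 - 2*(-13 - 26*24) = 6 - 2*(-13 - 624) = 6 - 2*(-637) = 6 + 1274 = 1280)
b/q = 1280/(73/6) = 1280*(6/73) = 7680/73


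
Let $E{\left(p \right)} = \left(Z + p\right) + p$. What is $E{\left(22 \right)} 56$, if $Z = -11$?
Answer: $1848$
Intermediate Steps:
$E{\left(p \right)} = -11 + 2 p$ ($E{\left(p \right)} = \left(-11 + p\right) + p = -11 + 2 p$)
$E{\left(22 \right)} 56 = \left(-11 + 2 \cdot 22\right) 56 = \left(-11 + 44\right) 56 = 33 \cdot 56 = 1848$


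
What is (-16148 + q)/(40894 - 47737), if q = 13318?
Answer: 2830/6843 ≈ 0.41356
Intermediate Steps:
(-16148 + q)/(40894 - 47737) = (-16148 + 13318)/(40894 - 47737) = -2830/(-6843) = -2830*(-1/6843) = 2830/6843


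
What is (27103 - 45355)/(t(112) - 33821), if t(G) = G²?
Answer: 18252/21277 ≈ 0.85783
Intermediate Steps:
(27103 - 45355)/(t(112) - 33821) = (27103 - 45355)/(112² - 33821) = -18252/(12544 - 33821) = -18252/(-21277) = -18252*(-1/21277) = 18252/21277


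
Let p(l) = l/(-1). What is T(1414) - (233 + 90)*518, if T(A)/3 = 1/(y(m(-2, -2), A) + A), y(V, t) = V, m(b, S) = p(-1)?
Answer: -236749307/1415 ≈ -1.6731e+5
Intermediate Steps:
p(l) = -l (p(l) = l*(-1) = -l)
m(b, S) = 1 (m(b, S) = -1*(-1) = 1)
T(A) = 3/(1 + A)
T(1414) - (233 + 90)*518 = 3/(1 + 1414) - (233 + 90)*518 = 3/1415 - 323*518 = 3*(1/1415) - 1*167314 = 3/1415 - 167314 = -236749307/1415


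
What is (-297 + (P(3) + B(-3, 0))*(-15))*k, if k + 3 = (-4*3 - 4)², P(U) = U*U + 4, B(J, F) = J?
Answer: -113091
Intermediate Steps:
P(U) = 4 + U² (P(U) = U² + 4 = 4 + U²)
k = 253 (k = -3 + (-4*3 - 4)² = -3 + (-12 - 4)² = -3 + (-16)² = -3 + 256 = 253)
(-297 + (P(3) + B(-3, 0))*(-15))*k = (-297 + ((4 + 3²) - 3)*(-15))*253 = (-297 + ((4 + 9) - 3)*(-15))*253 = (-297 + (13 - 3)*(-15))*253 = (-297 + 10*(-15))*253 = (-297 - 150)*253 = -447*253 = -113091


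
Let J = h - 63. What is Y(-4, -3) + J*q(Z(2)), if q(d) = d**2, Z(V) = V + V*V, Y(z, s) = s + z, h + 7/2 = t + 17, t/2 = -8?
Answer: -2365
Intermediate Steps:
t = -16 (t = 2*(-8) = -16)
h = -5/2 (h = -7/2 + (-16 + 17) = -7/2 + 1 = -5/2 ≈ -2.5000)
J = -131/2 (J = -5/2 - 63 = -131/2 ≈ -65.500)
Z(V) = V + V**2
Y(-4, -3) + J*q(Z(2)) = (-3 - 4) - 131*4*(1 + 2)**2/2 = -7 - 131*(2*3)**2/2 = -7 - 131/2*6**2 = -7 - 131/2*36 = -7 - 2358 = -2365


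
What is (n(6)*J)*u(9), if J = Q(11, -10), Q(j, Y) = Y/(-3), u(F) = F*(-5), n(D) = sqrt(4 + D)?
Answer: -150*sqrt(10) ≈ -474.34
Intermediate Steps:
u(F) = -5*F
Q(j, Y) = -Y/3 (Q(j, Y) = Y*(-1/3) = -Y/3)
J = 10/3 (J = -1/3*(-10) = 10/3 ≈ 3.3333)
(n(6)*J)*u(9) = (sqrt(4 + 6)*(10/3))*(-5*9) = (sqrt(10)*(10/3))*(-45) = (10*sqrt(10)/3)*(-45) = -150*sqrt(10)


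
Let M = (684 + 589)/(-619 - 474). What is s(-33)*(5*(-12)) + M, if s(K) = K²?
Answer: -71417893/1093 ≈ -65341.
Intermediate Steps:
M = -1273/1093 (M = 1273/(-1093) = 1273*(-1/1093) = -1273/1093 ≈ -1.1647)
s(-33)*(5*(-12)) + M = (-33)²*(5*(-12)) - 1273/1093 = 1089*(-60) - 1273/1093 = -65340 - 1273/1093 = -71417893/1093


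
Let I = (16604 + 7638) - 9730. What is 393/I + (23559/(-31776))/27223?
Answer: 7075376347/261529836512 ≈ 0.027054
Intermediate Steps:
I = 14512 (I = 24242 - 9730 = 14512)
393/I + (23559/(-31776))/27223 = 393/14512 + (23559/(-31776))/27223 = 393*(1/14512) + (23559*(-1/31776))*(1/27223) = 393/14512 - 7853/10592*1/27223 = 393/14512 - 7853/288346016 = 7075376347/261529836512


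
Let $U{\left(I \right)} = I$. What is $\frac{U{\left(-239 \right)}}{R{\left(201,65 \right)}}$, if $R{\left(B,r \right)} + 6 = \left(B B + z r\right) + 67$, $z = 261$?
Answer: $- \frac{239}{57427} \approx -0.0041618$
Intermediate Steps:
$R{\left(B,r \right)} = 61 + B^{2} + 261 r$ ($R{\left(B,r \right)} = -6 + \left(\left(B B + 261 r\right) + 67\right) = -6 + \left(\left(B^{2} + 261 r\right) + 67\right) = -6 + \left(67 + B^{2} + 261 r\right) = 61 + B^{2} + 261 r$)
$\frac{U{\left(-239 \right)}}{R{\left(201,65 \right)}} = - \frac{239}{61 + 201^{2} + 261 \cdot 65} = - \frac{239}{61 + 40401 + 16965} = - \frac{239}{57427}$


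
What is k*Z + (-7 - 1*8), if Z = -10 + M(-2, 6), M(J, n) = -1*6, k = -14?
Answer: 209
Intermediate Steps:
M(J, n) = -6
Z = -16 (Z = -10 - 6 = -16)
k*Z + (-7 - 1*8) = -14*(-16) + (-7 - 1*8) = 224 + (-7 - 8) = 224 - 15 = 209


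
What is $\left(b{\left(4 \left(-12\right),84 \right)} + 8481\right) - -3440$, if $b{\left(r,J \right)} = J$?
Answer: $12005$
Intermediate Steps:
$\left(b{\left(4 \left(-12\right),84 \right)} + 8481\right) - -3440 = \left(84 + 8481\right) - -3440 = 8565 + 3440 = 12005$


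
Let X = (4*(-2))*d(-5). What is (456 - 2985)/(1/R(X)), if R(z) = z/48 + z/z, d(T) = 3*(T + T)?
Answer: -15174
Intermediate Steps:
d(T) = 6*T (d(T) = 3*(2*T) = 6*T)
X = 240 (X = (4*(-2))*(6*(-5)) = -8*(-30) = 240)
R(z) = 1 + z/48 (R(z) = z*(1/48) + 1 = z/48 + 1 = 1 + z/48)
(456 - 2985)/(1/R(X)) = (456 - 2985)/(1/(1 + (1/48)*240)) = -2529/(1/(1 + 5)) = -2529/(1/6) = -2529/1/6 = -2529*6 = -15174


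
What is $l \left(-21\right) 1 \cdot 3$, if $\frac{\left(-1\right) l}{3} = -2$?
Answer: $-378$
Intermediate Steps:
$l = 6$ ($l = \left(-3\right) \left(-2\right) = 6$)
$l \left(-21\right) 1 \cdot 3 = 6 \left(-21\right) 1 \cdot 3 = \left(-126\right) 3 = -378$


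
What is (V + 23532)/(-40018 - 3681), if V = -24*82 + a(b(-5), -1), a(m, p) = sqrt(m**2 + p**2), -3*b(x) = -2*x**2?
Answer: -21564/43699 - sqrt(2509)/131097 ≈ -0.49385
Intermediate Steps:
b(x) = 2*x**2/3 (b(x) = -(-2)*x**2/3 = 2*x**2/3)
V = -1968 + sqrt(2509)/3 (V = -24*82 + sqrt(((2/3)*(-5)**2)**2 + (-1)**2) = -1968 + sqrt(((2/3)*25)**2 + 1) = -1968 + sqrt((50/3)**2 + 1) = -1968 + sqrt(2500/9 + 1) = -1968 + sqrt(2509/9) = -1968 + sqrt(2509)/3 ≈ -1951.3)
(V + 23532)/(-40018 - 3681) = ((-1968 + sqrt(2509)/3) + 23532)/(-40018 - 3681) = (21564 + sqrt(2509)/3)/(-43699) = (21564 + sqrt(2509)/3)*(-1/43699) = -21564/43699 - sqrt(2509)/131097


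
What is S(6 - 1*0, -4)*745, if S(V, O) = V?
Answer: 4470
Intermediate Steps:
S(6 - 1*0, -4)*745 = (6 - 1*0)*745 = (6 + 0)*745 = 6*745 = 4470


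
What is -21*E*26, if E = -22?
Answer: 12012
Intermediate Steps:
-21*E*26 = -21*(-22)*26 = 462*26 = 12012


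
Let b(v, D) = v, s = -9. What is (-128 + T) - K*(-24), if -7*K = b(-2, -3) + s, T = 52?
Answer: -268/7 ≈ -38.286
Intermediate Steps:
K = 11/7 (K = -(-2 - 9)/7 = -⅐*(-11) = 11/7 ≈ 1.5714)
(-128 + T) - K*(-24) = (-128 + 52) - 11*(-24)/7 = -76 - 1*(-264/7) = -76 + 264/7 = -268/7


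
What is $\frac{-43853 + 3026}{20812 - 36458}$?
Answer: $\frac{40827}{15646} \approx 2.6094$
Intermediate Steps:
$\frac{-43853 + 3026}{20812 - 36458} = - \frac{40827}{-15646} = \left(-40827\right) \left(- \frac{1}{15646}\right) = \frac{40827}{15646}$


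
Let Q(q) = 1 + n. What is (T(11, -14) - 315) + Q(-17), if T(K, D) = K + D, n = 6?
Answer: -311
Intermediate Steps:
T(K, D) = D + K
Q(q) = 7 (Q(q) = 1 + 6 = 7)
(T(11, -14) - 315) + Q(-17) = ((-14 + 11) - 315) + 7 = (-3 - 315) + 7 = -318 + 7 = -311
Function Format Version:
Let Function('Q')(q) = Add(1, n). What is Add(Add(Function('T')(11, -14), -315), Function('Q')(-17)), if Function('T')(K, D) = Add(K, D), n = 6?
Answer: -311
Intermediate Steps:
Function('T')(K, D) = Add(D, K)
Function('Q')(q) = 7 (Function('Q')(q) = Add(1, 6) = 7)
Add(Add(Function('T')(11, -14), -315), Function('Q')(-17)) = Add(Add(Add(-14, 11), -315), 7) = Add(Add(-3, -315), 7) = Add(-318, 7) = -311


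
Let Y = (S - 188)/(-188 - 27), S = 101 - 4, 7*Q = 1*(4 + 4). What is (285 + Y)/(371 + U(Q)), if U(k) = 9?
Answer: 30683/40850 ≈ 0.75111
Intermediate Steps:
Q = 8/7 (Q = (1*(4 + 4))/7 = (1*8)/7 = (⅐)*8 = 8/7 ≈ 1.1429)
S = 97
Y = 91/215 (Y = (97 - 188)/(-188 - 27) = -91/(-215) = -91*(-1/215) = 91/215 ≈ 0.42326)
(285 + Y)/(371 + U(Q)) = (285 + 91/215)/(371 + 9) = (61366/215)/380 = (61366/215)*(1/380) = 30683/40850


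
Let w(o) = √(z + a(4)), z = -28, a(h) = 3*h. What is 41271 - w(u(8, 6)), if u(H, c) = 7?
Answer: 41271 - 4*I ≈ 41271.0 - 4.0*I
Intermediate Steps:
w(o) = 4*I (w(o) = √(-28 + 3*4) = √(-28 + 12) = √(-16) = 4*I)
41271 - w(u(8, 6)) = 41271 - 4*I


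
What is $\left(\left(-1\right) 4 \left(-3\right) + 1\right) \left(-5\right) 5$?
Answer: $-325$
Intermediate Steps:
$\left(\left(-1\right) 4 \left(-3\right) + 1\right) \left(-5\right) 5 = \left(\left(-4\right) \left(-3\right) + 1\right) \left(-5\right) 5 = \left(12 + 1\right) \left(-5\right) 5 = 13 \left(-5\right) 5 = \left(-65\right) 5 = -325$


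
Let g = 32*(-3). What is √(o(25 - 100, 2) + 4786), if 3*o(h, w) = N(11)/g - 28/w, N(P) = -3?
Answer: √306006/8 ≈ 69.147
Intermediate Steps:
g = -96
o(h, w) = 1/96 - 28/(3*w) (o(h, w) = (-3/(-96) - 28/w)/3 = (-3*(-1/96) - 28/w)/3 = (1/32 - 28/w)/3 = 1/96 - 28/(3*w))
√(o(25 - 100, 2) + 4786) = √((1/96)*(-896 + 2)/2 + 4786) = √((1/96)*(½)*(-894) + 4786) = √(-149/32 + 4786) = √(153003/32) = √306006/8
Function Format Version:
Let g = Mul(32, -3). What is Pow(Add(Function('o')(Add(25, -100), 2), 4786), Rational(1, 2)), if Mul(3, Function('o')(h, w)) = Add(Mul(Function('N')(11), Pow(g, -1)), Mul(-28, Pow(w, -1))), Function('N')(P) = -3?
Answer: Mul(Rational(1, 8), Pow(306006, Rational(1, 2))) ≈ 69.147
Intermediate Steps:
g = -96
Function('o')(h, w) = Add(Rational(1, 96), Mul(Rational(-28, 3), Pow(w, -1))) (Function('o')(h, w) = Mul(Rational(1, 3), Add(Mul(-3, Pow(-96, -1)), Mul(-28, Pow(w, -1)))) = Mul(Rational(1, 3), Add(Mul(-3, Rational(-1, 96)), Mul(-28, Pow(w, -1)))) = Mul(Rational(1, 3), Add(Rational(1, 32), Mul(-28, Pow(w, -1)))) = Add(Rational(1, 96), Mul(Rational(-28, 3), Pow(w, -1))))
Pow(Add(Function('o')(Add(25, -100), 2), 4786), Rational(1, 2)) = Pow(Add(Mul(Rational(1, 96), Pow(2, -1), Add(-896, 2)), 4786), Rational(1, 2)) = Pow(Add(Mul(Rational(1, 96), Rational(1, 2), -894), 4786), Rational(1, 2)) = Pow(Add(Rational(-149, 32), 4786), Rational(1, 2)) = Pow(Rational(153003, 32), Rational(1, 2)) = Mul(Rational(1, 8), Pow(306006, Rational(1, 2)))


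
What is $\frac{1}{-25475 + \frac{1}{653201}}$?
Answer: $- \frac{653201}{16640295474} \approx -3.9254 \cdot 10^{-5}$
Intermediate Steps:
$\frac{1}{-25475 + \frac{1}{653201}} = \frac{1}{- \frac{16640295474}{653201}} = - \frac{653201}{16640295474}$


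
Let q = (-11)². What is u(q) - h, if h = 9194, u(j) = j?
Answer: -9073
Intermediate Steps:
q = 121
u(q) - h = 121 - 1*9194 = 121 - 9194 = -9073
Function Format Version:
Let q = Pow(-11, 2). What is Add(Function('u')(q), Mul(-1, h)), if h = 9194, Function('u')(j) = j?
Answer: -9073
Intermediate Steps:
q = 121
Add(Function('u')(q), Mul(-1, h)) = Add(121, Mul(-1, 9194)) = Add(121, -9194) = -9073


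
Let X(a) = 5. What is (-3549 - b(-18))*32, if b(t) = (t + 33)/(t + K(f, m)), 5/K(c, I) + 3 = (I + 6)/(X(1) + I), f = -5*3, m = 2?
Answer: -30543552/269 ≈ -1.1354e+5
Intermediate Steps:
f = -15
K(c, I) = 5/(-3 + (6 + I)/(5 + I)) (K(c, I) = 5/(-3 + (I + 6)/(5 + I)) = 5/(-3 + (6 + I)/(5 + I)))
b(t) = (33 + t)/(-35/13 + t) (b(t) = (t + 33)/(t + 5*(-5 - 1*2)/(9 + 2*2)) = (33 + t)/(t + 5*(-5 - 2)/(9 + 4)) = (33 + t)/(t + 5*(-7)/13) = (33 + t)/(t + 5*(1/13)*(-7)) = (33 + t)/(t - 35/13) = (33 + t)/(-35/13 + t))
(-3549 - b(-18))*32 = (-3549 - 13*(33 - 18)/(-35 + 13*(-18)))*32 = (-3549 - 13*15/(-35 - 234))*32 = (-3549 - 13*15/(-269))*32 = (-3549 - 13*(-1)*15/269)*32 = (-3549 - 1*(-195/269))*32 = (-3549 + 195/269)*32 = -954486/269*32 = -30543552/269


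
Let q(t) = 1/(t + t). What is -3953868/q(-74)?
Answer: 585172464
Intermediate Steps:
q(t) = 1/(2*t)
-3953868/q(-74) = -3953868/((½)/(-74)) = -3953868/((½)*(-1/74)) = -3953868/(-1/148) = -3953868*(-148) = 585172464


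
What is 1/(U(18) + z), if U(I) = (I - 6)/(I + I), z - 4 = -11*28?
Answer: -3/911 ≈ -0.0032931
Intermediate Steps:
z = -304 (z = 4 - 11*28 = 4 - 308 = -304)
U(I) = (-6 + I)/(2*I) (U(I) = (-6 + I)/((2*I)) = (-6 + I)*(1/(2*I)) = (-6 + I)/(2*I))
1/(U(18) + z) = 1/((1/2)*(-6 + 18)/18 - 304) = 1/((1/2)*(1/18)*12 - 304) = 1/(1/3 - 304) = 1/(-911/3) = -3/911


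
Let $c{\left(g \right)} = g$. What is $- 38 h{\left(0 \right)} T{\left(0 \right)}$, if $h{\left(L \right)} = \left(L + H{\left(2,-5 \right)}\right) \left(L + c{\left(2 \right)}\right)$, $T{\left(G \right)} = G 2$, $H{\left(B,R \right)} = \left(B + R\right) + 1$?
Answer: $0$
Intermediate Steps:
$H{\left(B,R \right)} = 1 + B + R$
$T{\left(G \right)} = 2 G$
$h{\left(L \right)} = \left(-2 + L\right) \left(2 + L\right)$ ($h{\left(L \right)} = \left(L + \left(1 + 2 - 5\right)\right) \left(L + 2\right) = \left(L - 2\right) \left(2 + L\right) = \left(-2 + L\right) \left(2 + L\right)$)
$- 38 h{\left(0 \right)} T{\left(0 \right)} = - 38 \left(-4 + 0^{2}\right) 2 \cdot 0 = - 38 \left(-4 + 0\right) 0 = \left(-38\right) \left(-4\right) 0 = 152 \cdot 0 = 0$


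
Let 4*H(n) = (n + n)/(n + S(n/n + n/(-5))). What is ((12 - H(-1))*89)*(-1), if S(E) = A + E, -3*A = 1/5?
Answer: -5607/4 ≈ -1401.8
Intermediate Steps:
A = -1/15 (A = -1/3/5 = -1/3*1/5 = -1/15 ≈ -0.066667)
S(E) = -1/15 + E
H(n) = n/(2*(14/15 + 4*n/5)) (H(n) = ((n + n)/(n + (-1/15 + (n/n + n/(-5)))))/4 = ((2*n)/(n + (-1/15 + (1 + n*(-1/5)))))/4 = ((2*n)/(n + (-1/15 + (1 - n/5))))/4 = ((2*n)/(n + (14/15 - n/5)))/4 = ((2*n)/(14/15 + 4*n/5))/4 = (2*n/(14/15 + 4*n/5))/4 = n/(2*(14/15 + 4*n/5)))
((12 - H(-1))*89)*(-1) = ((12 - 15*(-1)/(4*(7 + 6*(-1))))*89)*(-1) = ((12 - 15*(-1)/(4*(7 - 6)))*89)*(-1) = ((12 - 15*(-1)/(4*1))*89)*(-1) = ((12 - 15*(-1)/4)*89)*(-1) = ((12 - 1*(-15/4))*89)*(-1) = ((12 + 15/4)*89)*(-1) = ((63/4)*89)*(-1) = (5607/4)*(-1) = -5607/4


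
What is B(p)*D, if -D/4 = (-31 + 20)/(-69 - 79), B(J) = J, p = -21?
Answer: 231/37 ≈ 6.2432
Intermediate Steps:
D = -11/37 (D = -4*(-31 + 20)/(-69 - 79) = -(-44)/(-148) = -(-44)*(-1)/148 = -4*11/148 = -11/37 ≈ -0.29730)
B(p)*D = -21*(-11/37) = 231/37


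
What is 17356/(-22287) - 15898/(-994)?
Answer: 168533431/11076639 ≈ 15.215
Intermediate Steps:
17356/(-22287) - 15898/(-994) = 17356*(-1/22287) - 15898*(-1/994) = -17356/22287 + 7949/497 = 168533431/11076639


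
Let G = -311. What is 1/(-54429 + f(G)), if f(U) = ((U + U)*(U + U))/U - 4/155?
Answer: -155/8629319 ≈ -1.7962e-5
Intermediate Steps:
f(U) = -4/155 + 4*U (f(U) = ((2*U)*(2*U))/U - 4*1/155 = (4*U**2)/U - 4/155 = 4*U - 4/155 = -4/155 + 4*U)
1/(-54429 + f(G)) = 1/(-54429 + (-4/155 + 4*(-311))) = 1/(-54429 + (-4/155 - 1244)) = 1/(-54429 - 192824/155) = 1/(-8629319/155) = -155/8629319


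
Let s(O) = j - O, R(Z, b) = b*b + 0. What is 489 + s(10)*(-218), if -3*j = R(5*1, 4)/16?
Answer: 8225/3 ≈ 2741.7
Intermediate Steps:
R(Z, b) = b² (R(Z, b) = b² + 0 = b²)
j = -⅓ (j = -4²/(3*16) = -16/(3*16) = -⅓*1 = -⅓ ≈ -0.33333)
s(O) = -⅓ - O
489 + s(10)*(-218) = 489 + (-⅓ - 1*10)*(-218) = 489 + (-⅓ - 10)*(-218) = 489 - 31/3*(-218) = 489 + 6758/3 = 8225/3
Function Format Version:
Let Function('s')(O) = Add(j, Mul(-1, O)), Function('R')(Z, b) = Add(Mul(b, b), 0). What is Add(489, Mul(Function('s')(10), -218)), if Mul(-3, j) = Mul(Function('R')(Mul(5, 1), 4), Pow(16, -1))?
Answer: Rational(8225, 3) ≈ 2741.7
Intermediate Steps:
Function('R')(Z, b) = Pow(b, 2) (Function('R')(Z, b) = Add(Pow(b, 2), 0) = Pow(b, 2))
j = Rational(-1, 3) (j = Mul(Rational(-1, 3), Mul(Pow(4, 2), Pow(16, -1))) = Mul(Rational(-1, 3), Mul(16, Rational(1, 16))) = Mul(Rational(-1, 3), 1) = Rational(-1, 3) ≈ -0.33333)
Function('s')(O) = Add(Rational(-1, 3), Mul(-1, O))
Add(489, Mul(Function('s')(10), -218)) = Add(489, Mul(Add(Rational(-1, 3), Mul(-1, 10)), -218)) = Add(489, Mul(Add(Rational(-1, 3), -10), -218)) = Add(489, Mul(Rational(-31, 3), -218)) = Add(489, Rational(6758, 3)) = Rational(8225, 3)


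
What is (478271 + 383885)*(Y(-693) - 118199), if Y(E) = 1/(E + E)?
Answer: -70620842522570/693 ≈ -1.0191e+11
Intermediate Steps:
Y(E) = 1/(2*E)
(478271 + 383885)*(Y(-693) - 118199) = (478271 + 383885)*((½)/(-693) - 118199) = 862156*((½)*(-1/693) - 118199) = 862156*(-1/1386 - 118199) = 862156*(-163823815/1386) = -70620842522570/693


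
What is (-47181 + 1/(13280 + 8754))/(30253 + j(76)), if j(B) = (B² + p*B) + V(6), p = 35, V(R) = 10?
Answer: -1039586153/852693766 ≈ -1.2192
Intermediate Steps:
j(B) = 10 + B² + 35*B (j(B) = (B² + 35*B) + 10 = 10 + B² + 35*B)
(-47181 + 1/(13280 + 8754))/(30253 + j(76)) = (-47181 + 1/(13280 + 8754))/(30253 + (10 + 76² + 35*76)) = (-47181 + 1/22034)/(30253 + (10 + 5776 + 2660)) = (-47181 + 1/22034)/(30253 + 8446) = -1039586153/22034/38699 = -1039586153/22034*1/38699 = -1039586153/852693766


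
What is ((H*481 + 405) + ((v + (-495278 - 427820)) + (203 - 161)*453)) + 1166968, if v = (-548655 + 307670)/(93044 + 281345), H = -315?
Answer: 41851207769/374389 ≈ 1.1179e+5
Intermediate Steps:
v = -240985/374389 ≈ -0.64368
((H*481 + 405) + ((v + (-495278 - 427820)) + (203 - 161)*453)) + 1166968 = ((-315*481 + 405) + ((-240985/374389 + (-495278 - 427820)) + (203 - 161)*453)) + 1166968 = ((-151515 + 405) + ((-240985/374389 - 923098) + 42*453)) + 1166968 = (-151110 + (-345597978107/374389 + 19026)) + 1166968 = (-151110 - 338474852993/374389) + 1166968 = -395048774783/374389 + 1166968 = 41851207769/374389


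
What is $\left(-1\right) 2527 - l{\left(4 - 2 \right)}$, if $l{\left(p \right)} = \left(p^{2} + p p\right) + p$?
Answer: $-2537$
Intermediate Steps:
$l{\left(p \right)} = p + 2 p^{2}$ ($l{\left(p \right)} = \left(p^{2} + p^{2}\right) + p = 2 p^{2} + p = p + 2 p^{2}$)
$\left(-1\right) 2527 - l{\left(4 - 2 \right)} = \left(-1\right) 2527 - \left(4 - 2\right) \left(1 + 2 \left(4 - 2\right)\right) = -2527 - \left(4 - 2\right) \left(1 + 2 \left(4 - 2\right)\right) = -2527 - 2 \left(1 + 2 \cdot 2\right) = -2527 - 2 \left(1 + 4\right) = -2527 - 2 \cdot 5 = -2527 - 10 = -2537$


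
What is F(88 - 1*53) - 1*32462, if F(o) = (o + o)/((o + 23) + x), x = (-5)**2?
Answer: -2694276/83 ≈ -32461.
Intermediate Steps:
x = 25
F(o) = 2*o/(48 + o) (F(o) = (o + o)/((o + 23) + 25) = (2*o)/((23 + o) + 25) = (2*o)/(48 + o) = 2*o/(48 + o))
F(88 - 1*53) - 1*32462 = 2*(88 - 1*53)/(48 + (88 - 1*53)) - 1*32462 = 2*(88 - 53)/(48 + (88 - 53)) - 32462 = 2*35/(48 + 35) - 32462 = 2*35/83 - 32462 = 2*35*(1/83) - 32462 = 70/83 - 32462 = -2694276/83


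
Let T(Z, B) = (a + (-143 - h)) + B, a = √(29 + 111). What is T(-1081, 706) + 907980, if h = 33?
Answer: 908510 + 2*√35 ≈ 9.0852e+5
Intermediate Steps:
a = 2*√35 (a = √140 = 2*√35 ≈ 11.832)
T(Z, B) = -176 + B + 2*√35 (T(Z, B) = (2*√35 + (-143 - 1*33)) + B = (2*√35 + (-143 - 33)) + B = (2*√35 - 176) + B = (-176 + 2*√35) + B = -176 + B + 2*√35)
T(-1081, 706) + 907980 = (-176 + 706 + 2*√35) + 907980 = (530 + 2*√35) + 907980 = 908510 + 2*√35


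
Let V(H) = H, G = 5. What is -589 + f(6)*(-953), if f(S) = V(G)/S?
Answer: -8299/6 ≈ -1383.2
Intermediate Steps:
f(S) = 5/S
-589 + f(6)*(-953) = -589 + (5/6)*(-953) = -589 + (5*(⅙))*(-953) = -589 + (⅚)*(-953) = -589 - 4765/6 = -8299/6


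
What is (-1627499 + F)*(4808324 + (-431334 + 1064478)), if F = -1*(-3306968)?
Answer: 9138776820492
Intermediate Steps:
F = 3306968
(-1627499 + F)*(4808324 + (-431334 + 1064478)) = (-1627499 + 3306968)*(4808324 + (-431334 + 1064478)) = 1679469*(4808324 + 633144) = 1679469*5441468 = 9138776820492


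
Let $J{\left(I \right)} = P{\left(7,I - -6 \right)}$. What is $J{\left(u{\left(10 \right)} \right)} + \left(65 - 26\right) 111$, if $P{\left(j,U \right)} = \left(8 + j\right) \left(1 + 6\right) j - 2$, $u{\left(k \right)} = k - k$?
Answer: $5062$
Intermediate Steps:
$u{\left(k \right)} = 0$
$P{\left(j,U \right)} = -2 + j \left(56 + 7 j\right)$ ($P{\left(j,U \right)} = \left(8 + j\right) 7 j - 2 = \left(56 + 7 j\right) j - 2 = j \left(56 + 7 j\right) - 2 = -2 + j \left(56 + 7 j\right)$)
$J{\left(I \right)} = 733$ ($J{\left(I \right)} = -2 + 7 \cdot 7^{2} + 56 \cdot 7 = -2 + 7 \cdot 49 + 392 = -2 + 343 + 392 = 733$)
$J{\left(u{\left(10 \right)} \right)} + \left(65 - 26\right) 111 = 733 + \left(65 - 26\right) 111 = 733 + 39 \cdot 111 = 733 + 4329 = 5062$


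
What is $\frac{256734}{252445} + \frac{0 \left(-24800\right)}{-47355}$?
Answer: $\frac{256734}{252445} \approx 1.017$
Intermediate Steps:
$\frac{256734}{252445} + \frac{0 \left(-24800\right)}{-47355} = 256734 \cdot \frac{1}{252445} + 0 \left(- \frac{1}{47355}\right) = \frac{256734}{252445} + 0 = \frac{256734}{252445}$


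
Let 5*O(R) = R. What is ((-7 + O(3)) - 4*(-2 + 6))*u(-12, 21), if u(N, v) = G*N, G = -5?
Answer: -1344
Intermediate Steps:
O(R) = R/5
u(N, v) = -5*N
((-7 + O(3)) - 4*(-2 + 6))*u(-12, 21) = ((-7 + (⅕)*3) - 4*(-2 + 6))*(-5*(-12)) = ((-7 + ⅗) - 4*4)*60 = (-32/5 - 16)*60 = -112/5*60 = -1344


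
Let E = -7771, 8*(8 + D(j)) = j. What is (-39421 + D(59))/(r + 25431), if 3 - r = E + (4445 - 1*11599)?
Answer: -315373/322872 ≈ -0.97677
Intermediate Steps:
D(j) = -8 + j/8
r = 14928 (r = 3 - (-7771 + (4445 - 1*11599)) = 3 - (-7771 + (4445 - 11599)) = 3 - (-7771 - 7154) = 3 - 1*(-14925) = 3 + 14925 = 14928)
(-39421 + D(59))/(r + 25431) = (-39421 + (-8 + (⅛)*59))/(14928 + 25431) = (-39421 + (-8 + 59/8))/40359 = (-39421 - 5/8)*(1/40359) = -315373/8*1/40359 = -315373/322872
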